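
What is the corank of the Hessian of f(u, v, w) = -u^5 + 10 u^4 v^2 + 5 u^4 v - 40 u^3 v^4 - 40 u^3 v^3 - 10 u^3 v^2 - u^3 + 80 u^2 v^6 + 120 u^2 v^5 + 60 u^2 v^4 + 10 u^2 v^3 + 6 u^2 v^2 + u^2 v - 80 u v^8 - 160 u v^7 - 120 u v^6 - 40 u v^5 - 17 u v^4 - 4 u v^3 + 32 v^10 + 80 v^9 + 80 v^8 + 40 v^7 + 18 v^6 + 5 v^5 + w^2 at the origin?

2

The Hessian at 0 is [[0, 0, 0], [0, 0, 0], [0, 0, 2]] of rank 1; hence corank 2.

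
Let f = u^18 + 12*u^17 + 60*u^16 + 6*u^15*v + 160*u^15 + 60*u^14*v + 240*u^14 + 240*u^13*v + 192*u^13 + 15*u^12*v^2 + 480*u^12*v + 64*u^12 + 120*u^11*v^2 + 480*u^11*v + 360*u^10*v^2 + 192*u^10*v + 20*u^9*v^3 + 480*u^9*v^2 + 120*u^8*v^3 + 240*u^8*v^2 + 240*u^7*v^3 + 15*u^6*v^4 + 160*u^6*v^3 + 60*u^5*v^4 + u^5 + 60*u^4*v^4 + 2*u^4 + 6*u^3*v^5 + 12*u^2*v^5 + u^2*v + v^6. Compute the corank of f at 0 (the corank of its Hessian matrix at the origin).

2

Hessian at 0 has rank 0.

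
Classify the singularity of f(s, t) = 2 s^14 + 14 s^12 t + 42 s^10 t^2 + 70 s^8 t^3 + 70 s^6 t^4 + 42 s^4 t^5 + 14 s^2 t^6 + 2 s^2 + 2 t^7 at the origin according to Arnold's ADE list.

The Hessian of f at 0 has rank 1. Corank 1: A-series; mu = 6 gives A_6.

A6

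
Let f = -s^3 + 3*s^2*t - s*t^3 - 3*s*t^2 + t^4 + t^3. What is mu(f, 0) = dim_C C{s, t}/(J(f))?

7

The Hessian of f at 0 is [[0, 0], [0, 0]] with rank 0, so corank 2. A Groebner basis of the Jacobian ideal J(f) in C{s,t} is {s^3 - 3*s^2*t - 6*s^2 + 12*s*t - 6*t^2, 3*s^2 + s*t^2 - 6*s*t + 3*t^2, 3*s^2 - 6*s*t + t^3 + 3*t^2}; counting standard monomials gives mu = 7. Corank 2; j^3 = -(s - t)^3 is a perfect cube, so E-series; the 4-jet and mu = 7 give E_7.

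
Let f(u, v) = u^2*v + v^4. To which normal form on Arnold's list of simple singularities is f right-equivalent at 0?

The Hessian of f at 0 has rank 0. Corank 2; j^3 = u^2*v has shape L^2 M (L != M), so D-series; mu = 5 gives D_5.

D_5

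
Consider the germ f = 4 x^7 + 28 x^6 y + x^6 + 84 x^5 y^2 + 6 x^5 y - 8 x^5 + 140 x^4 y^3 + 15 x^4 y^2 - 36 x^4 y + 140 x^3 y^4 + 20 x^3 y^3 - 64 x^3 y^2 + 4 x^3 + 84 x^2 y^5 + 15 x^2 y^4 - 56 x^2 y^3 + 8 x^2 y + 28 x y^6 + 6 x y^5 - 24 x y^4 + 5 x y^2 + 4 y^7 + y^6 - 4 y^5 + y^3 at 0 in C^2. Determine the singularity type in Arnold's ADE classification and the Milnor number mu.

Type D_{7}, Milnor number mu = 7.

The Hessian of f at 0 has rank 0. Corank 2; j^3 = (x + y)*(2*x + y)^2 has shape L^2 M (L != M), so D-series; mu = 7 gives D_7.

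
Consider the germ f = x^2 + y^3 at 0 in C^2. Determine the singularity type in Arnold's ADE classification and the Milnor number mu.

Type A2, Milnor number mu = 2.

The Hessian of f at 0 has rank 1. Corank 1: A-series; mu = 2 gives A_2.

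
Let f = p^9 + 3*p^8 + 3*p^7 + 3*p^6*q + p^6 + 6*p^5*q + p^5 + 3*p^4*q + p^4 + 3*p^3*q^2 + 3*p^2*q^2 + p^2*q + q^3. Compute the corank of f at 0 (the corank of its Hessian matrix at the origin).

Hessian at 0 has rank 0.

2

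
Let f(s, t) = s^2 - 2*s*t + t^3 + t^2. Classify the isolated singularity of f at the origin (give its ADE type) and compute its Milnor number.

The Hessian of f at 0 is [[2, -2], [-2, 2]] with rank 1, so corank 1. A Groebner basis of the Jacobian ideal J(f) in C{s,t} is {t^2, s - t}; counting standard monomials gives mu = 2. Corank 1: A-series; mu = 2 gives A_2.

Type A2, Milnor number mu = 2.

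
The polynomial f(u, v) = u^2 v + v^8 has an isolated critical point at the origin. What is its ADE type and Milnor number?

The Hessian of f at 0 has rank 0. Corank 2; j^3 = u^2*v has shape L^2 M (L != M), so D-series; mu = 9 gives D_9.

Type D_9, Milnor number mu = 9.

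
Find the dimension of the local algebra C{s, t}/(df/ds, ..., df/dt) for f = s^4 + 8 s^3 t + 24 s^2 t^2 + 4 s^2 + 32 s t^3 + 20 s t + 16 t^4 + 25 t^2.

3

The Hessian of f at 0 is [[8, 20], [20, 50]] with rank 1, so corank 1. A Groebner basis of the Jacobian ideal J(f) in C{s,t} is {t^3, s + 5*t/2}; counting standard monomials gives mu = 3. Corank 1: A-series; mu = 3 gives A_3.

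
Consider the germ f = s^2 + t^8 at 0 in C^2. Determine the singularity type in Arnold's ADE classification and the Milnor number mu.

The Hessian of f at 0 has rank 1. Corank 1: A-series; mu = 7 gives A_7.

Type A_{7}, Milnor number mu = 7.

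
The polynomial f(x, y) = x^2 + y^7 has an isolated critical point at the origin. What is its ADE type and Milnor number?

Type A_{6}, Milnor number mu = 6.

The Hessian of f at 0 has rank 1. Corank 1: A-series; mu = 6 gives A_6.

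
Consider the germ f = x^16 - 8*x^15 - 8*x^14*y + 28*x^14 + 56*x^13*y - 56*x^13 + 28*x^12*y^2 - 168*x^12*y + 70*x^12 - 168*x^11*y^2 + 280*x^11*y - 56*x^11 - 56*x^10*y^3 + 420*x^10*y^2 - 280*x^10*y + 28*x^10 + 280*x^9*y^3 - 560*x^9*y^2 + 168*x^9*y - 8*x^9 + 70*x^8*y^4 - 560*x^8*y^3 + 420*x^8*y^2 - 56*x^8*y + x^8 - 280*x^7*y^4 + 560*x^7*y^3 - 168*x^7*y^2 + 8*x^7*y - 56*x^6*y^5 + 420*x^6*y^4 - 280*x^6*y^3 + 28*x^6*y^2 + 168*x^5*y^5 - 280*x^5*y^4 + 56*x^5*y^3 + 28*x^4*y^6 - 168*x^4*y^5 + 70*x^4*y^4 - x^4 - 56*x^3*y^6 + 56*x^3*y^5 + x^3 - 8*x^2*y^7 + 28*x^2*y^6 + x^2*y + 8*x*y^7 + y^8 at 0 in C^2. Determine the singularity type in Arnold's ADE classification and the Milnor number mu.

The Hessian of f at 0 has rank 0. Corank 2; j^3 = x^2*(x + y) has shape L^2 M (L != M), so D-series; mu = 9 gives D_9.

Type D9, Milnor number mu = 9.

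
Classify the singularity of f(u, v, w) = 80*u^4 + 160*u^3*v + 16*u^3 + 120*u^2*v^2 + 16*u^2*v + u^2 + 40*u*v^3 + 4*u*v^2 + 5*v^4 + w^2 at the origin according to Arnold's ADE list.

A_3

The Hessian of f at 0 is [[2, 0, 0], [0, 0, 0], [0, 0, 2]] with rank 2, so corank 1. A Groebner basis of the Jacobian ideal J(f) in C{u,v,w} is {u^2, u*v, u/2 + v^2, w}; counting standard monomials gives mu = 3. Corank 1: A-series; mu = 3 gives A_3.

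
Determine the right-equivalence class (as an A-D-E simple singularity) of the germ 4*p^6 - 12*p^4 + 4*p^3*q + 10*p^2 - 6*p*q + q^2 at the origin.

The Hessian of f at 0 is [[20, -6], [-6, 2]] with rank 2, so corank 0. A Groebner basis of the Jacobian ideal J(f) in C{p,q} is {p, q}; counting standard monomials gives mu = 1. Corank 0: nondegenerate Morse point, so A_1.

A_1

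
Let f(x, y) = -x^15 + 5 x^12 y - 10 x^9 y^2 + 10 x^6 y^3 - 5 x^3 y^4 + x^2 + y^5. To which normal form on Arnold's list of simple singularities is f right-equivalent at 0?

The Hessian of f at 0 has rank 1. Corank 1: A-series; mu = 4 gives A_4.

A_4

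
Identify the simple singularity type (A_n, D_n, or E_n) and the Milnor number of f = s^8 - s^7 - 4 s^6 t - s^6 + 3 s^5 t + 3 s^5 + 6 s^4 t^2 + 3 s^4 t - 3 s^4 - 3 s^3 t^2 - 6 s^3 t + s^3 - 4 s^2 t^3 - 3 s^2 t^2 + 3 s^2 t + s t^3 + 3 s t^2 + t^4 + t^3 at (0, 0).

Type E_7, Milnor number mu = 7.

The Hessian of f at 0 is [[0, 0], [0, 0]] with rank 0, so corank 2. A Groebner basis of the Jacobian ideal J(f) in C{s,t} is {-3*s^2/10 - 3*s*t/5 + t^4 - t^3/10 - 3*t^2/10, s^3 - 6*s^2/5 - 12*s*t/5 + 3*t^3/5 - 6*t^2/5, s^2*t + 7*s^2/10 + 7*s*t/5 - 23*t^3/30 + 7*t^2/10, -3*s^2/10 + s*t^2 - 3*s*t/5 + 9*t^3/10 - 3*t^2/10}; counting standard monomials gives mu = 7. Corank 2; j^3 = (s + t)^3 is a perfect cube, so E-series; the 4-jet and mu = 7 give E_7.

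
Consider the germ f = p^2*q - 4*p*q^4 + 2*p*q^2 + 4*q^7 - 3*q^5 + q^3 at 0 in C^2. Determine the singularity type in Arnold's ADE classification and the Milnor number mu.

Type D_6, Milnor number mu = 6.

The Hessian of f at 0 is [[0, 0], [0, 0]] with rank 0, so corank 2. A Groebner basis of the Jacobian ideal J(f) in C{p,q} is {-p*q/2 + q^4 - q^2/2, p*q^2 + q^3, p^2 + 9*p*q/2 + 7*q^2/2}; counting standard monomials gives mu = 6. Corank 2; j^3 = q*(p + q)^2 has shape L^2 M (L != M), so D-series; mu = 6 gives D_6.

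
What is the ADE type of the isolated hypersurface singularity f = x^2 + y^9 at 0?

The Hessian of f at 0 has rank 1. Corank 1: A-series; mu = 8 gives A_8.

A_{8}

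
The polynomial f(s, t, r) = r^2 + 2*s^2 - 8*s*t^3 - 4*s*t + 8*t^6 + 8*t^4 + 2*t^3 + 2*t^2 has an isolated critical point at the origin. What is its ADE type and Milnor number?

Type A_{2}, Milnor number mu = 2.

The Hessian of f at 0 is [[4, -4, 0], [-4, 4, 0], [0, 0, 2]] with rank 2, so corank 1. A Groebner basis of the Jacobian ideal J(f) in C{s,t,r} is {t^2, s - t, r}; counting standard monomials gives mu = 2. Corank 1: A-series; mu = 2 gives A_2.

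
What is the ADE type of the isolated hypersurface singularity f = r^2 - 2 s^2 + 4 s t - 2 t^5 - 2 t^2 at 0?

The Hessian of f at 0 has rank 2. Corank 1: A-series; mu = 4 gives A_4.

A_4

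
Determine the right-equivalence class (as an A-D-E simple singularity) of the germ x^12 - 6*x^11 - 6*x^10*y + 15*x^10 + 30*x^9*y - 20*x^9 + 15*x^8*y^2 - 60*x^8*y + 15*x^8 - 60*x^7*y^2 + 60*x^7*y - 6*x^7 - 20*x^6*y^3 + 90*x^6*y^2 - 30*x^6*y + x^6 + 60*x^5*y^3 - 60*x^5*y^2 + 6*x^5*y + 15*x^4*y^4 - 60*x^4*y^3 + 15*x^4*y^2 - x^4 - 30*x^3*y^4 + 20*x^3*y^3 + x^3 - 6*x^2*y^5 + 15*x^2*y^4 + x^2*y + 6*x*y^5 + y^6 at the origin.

The Hessian of f at 0 is [[0, 0], [0, 0]] with rank 0, so corank 2. A Groebner basis of the Jacobian ideal J(f) in C{x,y} is {-x*y/6 + y^5, x*y^2, x^2 + x*y}; counting standard monomials gives mu = 7. Corank 2; j^3 = x^2*(x + y) has shape L^2 M (L != M), so D-series; mu = 7 gives D_7.

D7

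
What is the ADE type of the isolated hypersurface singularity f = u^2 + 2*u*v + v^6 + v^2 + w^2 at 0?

A_{5}

The Hessian of f at 0 has rank 2. Corank 1: A-series; mu = 5 gives A_5.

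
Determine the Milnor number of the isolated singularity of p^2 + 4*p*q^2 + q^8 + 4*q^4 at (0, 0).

7

The Hessian of f at 0 is [[2, 0], [0, 0]] with rank 1, so corank 1. A Groebner basis of the Jacobian ideal J(f) in C{p,q} is {p^4, p^3*q, p/2 + q^2}; counting standard monomials gives mu = 7. Corank 1: A-series; mu = 7 gives A_7.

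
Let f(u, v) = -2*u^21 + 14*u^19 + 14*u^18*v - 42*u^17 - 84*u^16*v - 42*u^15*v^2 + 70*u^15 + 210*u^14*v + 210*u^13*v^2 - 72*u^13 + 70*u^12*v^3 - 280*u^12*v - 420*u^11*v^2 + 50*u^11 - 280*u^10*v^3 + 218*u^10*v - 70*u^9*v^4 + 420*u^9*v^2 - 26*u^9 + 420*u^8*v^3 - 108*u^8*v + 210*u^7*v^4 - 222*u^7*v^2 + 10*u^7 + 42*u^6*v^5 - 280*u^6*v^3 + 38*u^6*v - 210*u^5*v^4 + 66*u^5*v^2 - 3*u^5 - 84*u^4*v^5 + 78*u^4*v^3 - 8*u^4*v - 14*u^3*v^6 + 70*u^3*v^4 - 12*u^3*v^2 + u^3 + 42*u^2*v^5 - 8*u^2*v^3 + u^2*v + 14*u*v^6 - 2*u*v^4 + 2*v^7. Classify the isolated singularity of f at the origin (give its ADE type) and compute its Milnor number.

The Hessian of f at 0 is [[0, 0], [0, 0]] with rank 0, so corank 2. A Groebner basis of the Jacobian ideal J(f) in C{u,v} is {u^2/6 + u*v^3, -5*u^2/3 - u*v + v^4, u^3, u^2*v}; counting standard monomials gives mu = 8. Corank 2; j^3 = u^2*(u + v) has shape L^2 M (L != M), so D-series; mu = 8 gives D_8.

Type D_{8}, Milnor number mu = 8.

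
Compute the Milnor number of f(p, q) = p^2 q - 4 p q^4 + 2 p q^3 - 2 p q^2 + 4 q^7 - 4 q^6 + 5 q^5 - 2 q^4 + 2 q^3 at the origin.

The Hessian of f at 0 is [[0, 0], [0, 0]] with rank 0, so corank 2. A Groebner basis of the Jacobian ideal J(f) in C{p,q} is {q^3, p^2 + 2*q^2, p*q - q^2}; counting standard monomials gives mu = 4. Corank 2; j^3 = q*(p^2 - 2*p*q + 2*q^2) splits into three distinct lines over C (the quadratic factor has nonzero discriminant), so D_4.

4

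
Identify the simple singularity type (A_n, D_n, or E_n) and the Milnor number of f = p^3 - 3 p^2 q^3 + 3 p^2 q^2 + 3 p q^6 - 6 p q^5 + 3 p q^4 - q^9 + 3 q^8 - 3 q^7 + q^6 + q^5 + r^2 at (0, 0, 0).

The Hessian of f at 0 has rank 1. Corank 2; j^3 = p^3 is a perfect cube, so E-series; the 5-jet and mu = 8 give E_8.

Type E8, Milnor number mu = 8.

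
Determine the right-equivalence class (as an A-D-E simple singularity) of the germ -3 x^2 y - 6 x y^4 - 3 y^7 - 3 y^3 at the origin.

D_{4}

The Hessian of f at 0 has rank 0. Corank 2; j^3 = -3*y*(x^2 + y^2) splits into three distinct lines over C (the quadratic factor has nonzero discriminant), so D_4.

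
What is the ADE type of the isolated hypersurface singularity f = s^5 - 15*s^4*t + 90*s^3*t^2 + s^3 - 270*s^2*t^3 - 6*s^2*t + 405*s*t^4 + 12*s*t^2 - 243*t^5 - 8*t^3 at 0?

E_8

The Hessian of f at 0 has rank 0. Corank 2; j^3 = (s - 2*t)^3 is a perfect cube, so E-series; the 5-jet and mu = 8 give E_8.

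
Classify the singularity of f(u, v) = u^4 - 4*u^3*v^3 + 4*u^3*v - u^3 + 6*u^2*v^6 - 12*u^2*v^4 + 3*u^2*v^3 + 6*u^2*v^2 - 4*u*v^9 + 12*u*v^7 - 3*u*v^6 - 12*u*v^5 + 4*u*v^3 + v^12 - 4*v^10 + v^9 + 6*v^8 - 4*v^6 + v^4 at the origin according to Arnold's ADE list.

The Hessian of f at 0 has rank 0. Corank 2; j^3 = -u^3 is a perfect cube, so E-series; the 4-jet and mu = 6 give E_6.

E_{6}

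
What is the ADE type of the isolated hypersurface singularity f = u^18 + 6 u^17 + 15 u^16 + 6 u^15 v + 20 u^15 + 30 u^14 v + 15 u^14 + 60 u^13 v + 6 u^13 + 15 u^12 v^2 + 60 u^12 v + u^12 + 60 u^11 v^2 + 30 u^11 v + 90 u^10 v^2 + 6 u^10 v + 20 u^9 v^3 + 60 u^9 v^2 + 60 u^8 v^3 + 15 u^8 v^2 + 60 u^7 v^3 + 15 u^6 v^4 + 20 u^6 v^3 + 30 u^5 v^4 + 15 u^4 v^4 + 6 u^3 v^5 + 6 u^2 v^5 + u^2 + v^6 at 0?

The Hessian of f at 0 has rank 1. Corank 1: A-series; mu = 5 gives A_5.

A_5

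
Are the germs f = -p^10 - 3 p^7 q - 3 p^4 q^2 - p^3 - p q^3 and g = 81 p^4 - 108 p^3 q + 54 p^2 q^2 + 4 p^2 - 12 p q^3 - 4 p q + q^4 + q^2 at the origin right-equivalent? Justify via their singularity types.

No.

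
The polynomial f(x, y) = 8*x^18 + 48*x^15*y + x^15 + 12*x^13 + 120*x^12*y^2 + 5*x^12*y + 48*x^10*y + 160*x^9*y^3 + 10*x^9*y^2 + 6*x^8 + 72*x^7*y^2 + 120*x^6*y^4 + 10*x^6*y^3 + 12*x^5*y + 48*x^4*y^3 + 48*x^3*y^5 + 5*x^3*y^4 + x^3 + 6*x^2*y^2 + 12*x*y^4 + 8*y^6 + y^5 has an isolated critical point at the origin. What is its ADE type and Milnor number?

The Hessian of f at 0 is [[0, 0], [0, 0]] with rank 0, so corank 2. A Groebner basis of the Jacobian ideal J(f) in C{x,y} is {y^4, x^3, x^2/4 + x*y^2}; counting standard monomials gives mu = 8. Corank 2; j^3 = x^3 is a perfect cube, so E-series; the 5-jet and mu = 8 give E_8.

Type E8, Milnor number mu = 8.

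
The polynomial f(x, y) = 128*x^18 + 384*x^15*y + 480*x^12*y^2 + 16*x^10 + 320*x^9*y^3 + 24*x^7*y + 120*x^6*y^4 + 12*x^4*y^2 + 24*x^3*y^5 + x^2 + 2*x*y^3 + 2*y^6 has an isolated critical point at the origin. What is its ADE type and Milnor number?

The Hessian of f at 0 has rank 1. Corank 1: A-series; mu = 5 gives A_5.

Type A_5, Milnor number mu = 5.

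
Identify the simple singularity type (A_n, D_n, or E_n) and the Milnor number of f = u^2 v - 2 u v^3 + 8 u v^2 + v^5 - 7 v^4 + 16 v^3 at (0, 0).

Type D_{5}, Milnor number mu = 5.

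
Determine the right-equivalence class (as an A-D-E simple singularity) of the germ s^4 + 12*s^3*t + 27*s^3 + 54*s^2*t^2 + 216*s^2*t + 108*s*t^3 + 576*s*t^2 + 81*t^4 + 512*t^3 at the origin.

E6

The Hessian of f at 0 has rank 0. Corank 2; j^3 = (3*s + 8*t)^3 is a perfect cube, so E-series; the 4-jet and mu = 6 give E_6.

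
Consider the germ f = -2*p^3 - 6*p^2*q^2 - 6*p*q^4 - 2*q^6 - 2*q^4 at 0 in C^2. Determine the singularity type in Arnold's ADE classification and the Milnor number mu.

Type E_{6}, Milnor number mu = 6.

The Hessian of f at 0 has rank 0. Corank 2; j^3 = -2*p^3 is a perfect cube, so E-series; the 4-jet and mu = 6 give E_6.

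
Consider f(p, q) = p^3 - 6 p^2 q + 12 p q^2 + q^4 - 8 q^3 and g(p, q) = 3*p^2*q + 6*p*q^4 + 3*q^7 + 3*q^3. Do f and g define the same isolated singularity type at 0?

No.

The Hessian of f at 0 is [[0, 0], [0, 0]] with rank 0, so corank 2. A Groebner basis of the Jacobian ideal J(f) in C{p,q} is {q^3, p^2 - 4*p*q + 4*q^2}; counting standard monomials gives mu = 6. Corank 2; j^3 = (p - 2*q)^3 is a perfect cube, so E-series; the 4-jet and mu = 6 give E_6. The Hessian of g at 0 is [[0, 0], [0, 0]] with rank 0, so corank 2. A Groebner basis of the Jacobian ideal J(g) in C{p,q} is {q^3, p^2 + 3*q^2, p*q}; counting standard monomials gives mu = 4. Corank 2; j^3 = 3*q*(p^2 + q^2) splits into three distinct lines over C (the quadratic factor has nonzero discriminant), so D_4. f is E_6 but g is D_4, hence not right-equivalent.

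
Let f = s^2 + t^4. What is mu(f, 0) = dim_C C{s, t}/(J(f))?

3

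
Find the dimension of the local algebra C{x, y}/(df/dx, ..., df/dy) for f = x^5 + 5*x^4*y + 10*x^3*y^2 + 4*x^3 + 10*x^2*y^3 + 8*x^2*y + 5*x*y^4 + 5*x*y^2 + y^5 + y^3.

The Hessian of f at 0 is [[0, 0], [0, 0]] with rank 0, so corank 2. A Groebner basis of the Jacobian ideal J(f) in C{x,y} is {-32*x*y/5 + y^4 - 16*y^2/5, x*y^2 + y^3/2, x^2 + 3*x*y/2 + y^2/2}; counting standard monomials gives mu = 6. Corank 2; j^3 = (x + y)*(2*x + y)^2 has shape L^2 M (L != M), so D-series; mu = 6 gives D_6.

6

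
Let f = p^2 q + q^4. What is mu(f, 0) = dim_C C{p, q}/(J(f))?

The Hessian of f at 0 has rank 0. Corank 2; j^3 = p^2*q has shape L^2 M (L != M), so D-series; mu = 5 gives D_5.

5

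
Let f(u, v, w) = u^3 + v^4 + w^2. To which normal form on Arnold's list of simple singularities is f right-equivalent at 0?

E6

The Hessian of f at 0 has rank 1. Corank 2; j^3 = u^3 is a perfect cube, so E-series; the 4-jet and mu = 6 give E_6.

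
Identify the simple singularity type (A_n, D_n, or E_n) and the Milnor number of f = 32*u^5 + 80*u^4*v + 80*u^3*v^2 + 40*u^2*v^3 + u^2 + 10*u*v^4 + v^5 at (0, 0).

Type A_4, Milnor number mu = 4.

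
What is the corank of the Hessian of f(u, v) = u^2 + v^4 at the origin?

1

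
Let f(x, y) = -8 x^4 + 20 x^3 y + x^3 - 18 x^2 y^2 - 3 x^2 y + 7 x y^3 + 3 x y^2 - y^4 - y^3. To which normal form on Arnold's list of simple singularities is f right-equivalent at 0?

E_7

The Hessian of f at 0 is [[0, 0], [0, 0]] with rank 0, so corank 2. A Groebner basis of the Jacobian ideal J(f) in C{x,y} is {3*x^2/4 - 3*x*y/2 + y^4 - y^3/4 + 3*y^2/4, x^3 - 9*x^2/4 + 9*x*y/2 - y^3/4 - 9*y^2/4, x^2*y - 7*x^2/4 + 7*x*y/2 - 5*y^3/12 - 7*y^2/4, -x^2 + x*y^2 + 2*x*y - 2*y^3/3 - y^2}; counting standard monomials gives mu = 7. Corank 2; j^3 = (x - y)^3 is a perfect cube, so E-series; the 4-jet and mu = 7 give E_7.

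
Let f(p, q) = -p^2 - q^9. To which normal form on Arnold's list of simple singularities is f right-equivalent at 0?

A8

The Hessian of f at 0 has rank 1. Corank 1: A-series; mu = 8 gives A_8.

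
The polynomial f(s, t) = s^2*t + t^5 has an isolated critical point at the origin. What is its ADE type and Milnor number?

Type D6, Milnor number mu = 6.

The Hessian of f at 0 is [[0, 0], [0, 0]] with rank 0, so corank 2. A Groebner basis of the Jacobian ideal J(f) in C{s,t} is {s^2/5 + t^4, s^3, s*t}; counting standard monomials gives mu = 6. Corank 2; j^3 = s^2*t has shape L^2 M (L != M), so D-series; mu = 6 gives D_6.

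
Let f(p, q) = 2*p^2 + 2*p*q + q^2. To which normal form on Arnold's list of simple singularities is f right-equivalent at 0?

The Hessian of f at 0 has rank 2. Corank 0: nondegenerate Morse point, so A_1.

A_1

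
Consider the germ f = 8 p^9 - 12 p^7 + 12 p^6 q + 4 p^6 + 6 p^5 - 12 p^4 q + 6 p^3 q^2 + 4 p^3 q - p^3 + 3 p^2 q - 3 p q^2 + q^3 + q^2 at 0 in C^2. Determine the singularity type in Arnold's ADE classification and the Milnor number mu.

The Hessian of f at 0 is [[0, 0], [0, 2]] with rank 1, so corank 1. A Groebner basis of the Jacobian ideal J(f) in C{p,q} is {p^2, q}; counting standard monomials gives mu = 2. Corank 1: A-series; mu = 2 gives A_2.

Type A_2, Milnor number mu = 2.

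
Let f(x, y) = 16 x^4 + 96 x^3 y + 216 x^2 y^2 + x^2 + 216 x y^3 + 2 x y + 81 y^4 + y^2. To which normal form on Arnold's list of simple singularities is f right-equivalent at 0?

A_{3}

The Hessian of f at 0 has rank 1. Corank 1: A-series; mu = 3 gives A_3.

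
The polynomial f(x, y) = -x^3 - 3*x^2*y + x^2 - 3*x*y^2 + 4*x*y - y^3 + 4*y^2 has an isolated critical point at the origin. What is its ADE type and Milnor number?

Type A_{2}, Milnor number mu = 2.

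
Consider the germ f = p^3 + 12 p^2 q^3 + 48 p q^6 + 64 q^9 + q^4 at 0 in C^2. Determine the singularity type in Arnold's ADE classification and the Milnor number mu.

Type E_6, Milnor number mu = 6.

The Hessian of f at 0 is [[0, 0], [0, 0]] with rank 0, so corank 2. A Groebner basis of the Jacobian ideal J(f) in C{p,q} is {q^3, p^2}; counting standard monomials gives mu = 6. Corank 2; j^3 = p^3 is a perfect cube, so E-series; the 4-jet and mu = 6 give E_6.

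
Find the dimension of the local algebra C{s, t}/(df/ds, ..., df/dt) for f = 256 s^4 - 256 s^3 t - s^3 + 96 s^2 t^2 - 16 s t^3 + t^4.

The Hessian of f at 0 has rank 0. Corank 2; j^3 = -s^3 is a perfect cube, so E-series; the 4-jet and mu = 6 give E_6.

6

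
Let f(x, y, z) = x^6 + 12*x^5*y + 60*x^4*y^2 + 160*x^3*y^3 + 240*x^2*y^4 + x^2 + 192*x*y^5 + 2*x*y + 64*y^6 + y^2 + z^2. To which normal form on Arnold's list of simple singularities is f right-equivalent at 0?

The Hessian of f at 0 has rank 2. Corank 1: A-series; mu = 5 gives A_5.

A_{5}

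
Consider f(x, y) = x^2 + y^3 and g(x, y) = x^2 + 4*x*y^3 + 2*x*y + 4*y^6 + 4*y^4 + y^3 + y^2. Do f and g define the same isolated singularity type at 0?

Yes.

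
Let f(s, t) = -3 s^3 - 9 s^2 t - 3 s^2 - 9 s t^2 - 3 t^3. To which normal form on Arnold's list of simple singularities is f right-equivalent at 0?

The Hessian of f at 0 has rank 1. Corank 1: A-series; mu = 2 gives A_2.

A_{2}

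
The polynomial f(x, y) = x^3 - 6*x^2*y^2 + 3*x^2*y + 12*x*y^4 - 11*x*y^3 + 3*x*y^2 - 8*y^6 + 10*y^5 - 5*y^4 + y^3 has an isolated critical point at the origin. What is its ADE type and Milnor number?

Type E7, Milnor number mu = 7.

The Hessian of f at 0 has rank 0. Corank 2; j^3 = (x + y)^3 is a perfect cube, so E-series; the 4-jet and mu = 7 give E_7.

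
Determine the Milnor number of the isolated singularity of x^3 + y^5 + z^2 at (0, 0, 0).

8

The Hessian of f at 0 is [[0, 0, 0], [0, 0, 0], [0, 0, 2]] with rank 1, so corank 2. A Groebner basis of the Jacobian ideal J(f) in C{x,y,z} is {y^4, x^2, z}; counting standard monomials gives mu = 8. Corank 2; j^3 = x^3 is a perfect cube, so E-series; the 5-jet and mu = 8 give E_8.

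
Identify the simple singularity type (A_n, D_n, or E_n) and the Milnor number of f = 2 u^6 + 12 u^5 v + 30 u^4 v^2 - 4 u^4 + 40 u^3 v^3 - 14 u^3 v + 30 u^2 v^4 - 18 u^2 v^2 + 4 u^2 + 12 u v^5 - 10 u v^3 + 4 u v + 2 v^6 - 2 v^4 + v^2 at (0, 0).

Type A5, Milnor number mu = 5.

The Hessian of f at 0 is [[8, 4], [4, 2]] with rank 1, so corank 1. A Groebner basis of the Jacobian ideal J(f) in C{u,v} is {u*v^2 + 8*u + 4*v, -16*u + v^3 - 8*v, u^2 + u*v + v^2/4}; counting standard monomials gives mu = 5. Corank 1: A-series; mu = 5 gives A_5.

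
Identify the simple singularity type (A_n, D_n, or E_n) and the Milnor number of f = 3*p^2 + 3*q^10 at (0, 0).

The Hessian of f at 0 has rank 1. Corank 1: A-series; mu = 9 gives A_9.

Type A_9, Milnor number mu = 9.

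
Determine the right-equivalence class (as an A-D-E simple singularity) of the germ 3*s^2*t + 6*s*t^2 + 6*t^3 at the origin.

D_4

The Hessian of f at 0 is [[0, 0], [0, 0]] with rank 0, so corank 2. A Groebner basis of the Jacobian ideal J(f) in C{s,t} is {t^3, s^2 + 2*t^2, s*t + t^2}; counting standard monomials gives mu = 4. Corank 2; j^3 = 3*t*(s^2 + 2*s*t + 2*t^2) splits into three distinct lines over C (the quadratic factor has nonzero discriminant), so D_4.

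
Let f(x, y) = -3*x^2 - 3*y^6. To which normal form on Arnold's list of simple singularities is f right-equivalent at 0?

A5

The Hessian of f at 0 has rank 1. Corank 1: A-series; mu = 5 gives A_5.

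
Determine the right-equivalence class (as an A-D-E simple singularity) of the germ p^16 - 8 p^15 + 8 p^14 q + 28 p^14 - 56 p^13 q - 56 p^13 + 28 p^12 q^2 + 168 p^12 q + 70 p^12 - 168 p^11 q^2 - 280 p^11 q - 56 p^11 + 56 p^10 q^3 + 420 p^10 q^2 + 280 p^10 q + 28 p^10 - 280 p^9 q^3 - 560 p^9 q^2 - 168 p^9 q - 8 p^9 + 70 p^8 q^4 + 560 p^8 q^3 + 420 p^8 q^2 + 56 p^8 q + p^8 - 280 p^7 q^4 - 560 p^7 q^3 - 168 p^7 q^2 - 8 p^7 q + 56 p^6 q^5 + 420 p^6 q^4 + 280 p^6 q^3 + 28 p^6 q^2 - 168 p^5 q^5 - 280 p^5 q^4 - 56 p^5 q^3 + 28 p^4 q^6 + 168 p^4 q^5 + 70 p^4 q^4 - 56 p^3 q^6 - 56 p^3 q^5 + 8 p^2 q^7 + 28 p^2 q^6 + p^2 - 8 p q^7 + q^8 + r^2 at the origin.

A_7

The Hessian of f at 0 has rank 2. Corank 1: A-series; mu = 7 gives A_7.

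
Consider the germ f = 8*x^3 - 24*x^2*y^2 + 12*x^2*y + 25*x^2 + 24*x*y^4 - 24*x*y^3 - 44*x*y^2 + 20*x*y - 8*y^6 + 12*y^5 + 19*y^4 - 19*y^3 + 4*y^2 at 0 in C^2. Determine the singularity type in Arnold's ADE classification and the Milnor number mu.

Type A_2, Milnor number mu = 2.

The Hessian of f at 0 has rank 1. Corank 1: A-series; mu = 2 gives A_2.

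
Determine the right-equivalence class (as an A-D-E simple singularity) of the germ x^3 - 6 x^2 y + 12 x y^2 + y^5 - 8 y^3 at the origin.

The Hessian of f at 0 has rank 0. Corank 2; j^3 = (x - 2*y)^3 is a perfect cube, so E-series; the 5-jet and mu = 8 give E_8.

E8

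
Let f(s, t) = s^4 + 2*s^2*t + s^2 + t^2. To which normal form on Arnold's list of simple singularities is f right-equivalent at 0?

The Hessian of f at 0 has rank 2. Corank 0: nondegenerate Morse point, so A_1.

A_{1}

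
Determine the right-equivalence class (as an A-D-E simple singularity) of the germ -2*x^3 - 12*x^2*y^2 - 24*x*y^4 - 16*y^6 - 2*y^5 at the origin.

The Hessian of f at 0 has rank 0. Corank 2; j^3 = -2*x^3 is a perfect cube, so E-series; the 5-jet and mu = 8 give E_8.

E_8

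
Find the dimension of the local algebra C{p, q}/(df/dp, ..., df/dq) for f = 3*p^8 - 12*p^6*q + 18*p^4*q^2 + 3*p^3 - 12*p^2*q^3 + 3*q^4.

6

The Hessian of f at 0 has rank 0. Corank 2; j^3 = 3*p^3 is a perfect cube, so E-series; the 4-jet and mu = 6 give E_6.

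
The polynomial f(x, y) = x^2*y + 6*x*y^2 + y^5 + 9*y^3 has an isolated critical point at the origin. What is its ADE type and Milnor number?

Type D_{6}, Milnor number mu = 6.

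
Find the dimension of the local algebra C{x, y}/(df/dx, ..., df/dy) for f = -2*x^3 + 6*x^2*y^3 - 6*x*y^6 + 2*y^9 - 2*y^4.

6

The Hessian of f at 0 is [[0, 0], [0, 0]] with rank 0, so corank 2. A Groebner basis of the Jacobian ideal J(f) in C{x,y} is {y^3, x^2}; counting standard monomials gives mu = 6. Corank 2; j^3 = -2*x^3 is a perfect cube, so E-series; the 4-jet and mu = 6 give E_6.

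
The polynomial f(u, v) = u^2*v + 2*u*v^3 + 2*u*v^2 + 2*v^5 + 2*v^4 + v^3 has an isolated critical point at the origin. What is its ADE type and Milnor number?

The Hessian of f at 0 is [[0, 0], [0, 0]] with rank 0, so corank 2. A Groebner basis of the Jacobian ideal J(f) in C{u,v} is {u^3 - 3*u^2/4 - 5*u*v/2 - 7*v^2/4, u^2*v + u^2/2 + 2*u*v + 3*v^2/2, -u^2/4 + u*v^2 - 3*u*v/2 - 5*v^2/4, u*v + v^3 + v^2}; counting standard monomials gives mu = 6. Corank 2; j^3 = v*(u + v)^2 has shape L^2 M (L != M), so D-series; mu = 6 gives D_6.

Type D_{6}, Milnor number mu = 6.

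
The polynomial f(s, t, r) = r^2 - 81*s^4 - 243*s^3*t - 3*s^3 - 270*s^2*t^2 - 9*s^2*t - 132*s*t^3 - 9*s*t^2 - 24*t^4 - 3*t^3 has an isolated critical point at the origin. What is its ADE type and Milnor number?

The Hessian of f at 0 has rank 1. Corank 2; j^3 = -3*(s + t)^3 is a perfect cube, so E-series; the 4-jet and mu = 7 give E_7.

Type E7, Milnor number mu = 7.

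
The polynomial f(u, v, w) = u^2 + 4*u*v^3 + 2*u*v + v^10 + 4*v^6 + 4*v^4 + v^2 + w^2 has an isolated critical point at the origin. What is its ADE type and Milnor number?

Type A_{9}, Milnor number mu = 9.

The Hessian of f at 0 is [[2, 2, 0], [2, 2, 0], [0, 0, 2]] with rank 2, so corank 1. A Groebner basis of the Jacobian ideal J(f) in C{u,v,w} is {u^3 + 3*u^2*v + 3*u*v^2 - u/2 - v/2, u/2 + v^3 + v/2, w}; counting standard monomials gives mu = 9. Corank 1: A-series; mu = 9 gives A_9.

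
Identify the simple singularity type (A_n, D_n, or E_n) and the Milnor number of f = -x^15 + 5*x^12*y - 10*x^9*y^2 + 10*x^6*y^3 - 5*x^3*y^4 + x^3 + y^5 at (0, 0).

Type E_{8}, Milnor number mu = 8.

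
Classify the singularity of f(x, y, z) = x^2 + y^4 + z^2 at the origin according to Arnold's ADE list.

A_{3}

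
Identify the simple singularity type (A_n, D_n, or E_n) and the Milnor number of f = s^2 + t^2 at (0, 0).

Type A1, Milnor number mu = 1.

The Hessian of f at 0 has rank 2. Corank 0: nondegenerate Morse point, so A_1.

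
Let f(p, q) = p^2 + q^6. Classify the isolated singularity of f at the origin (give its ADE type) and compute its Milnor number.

The Hessian of f at 0 has rank 1. Corank 1: A-series; mu = 5 gives A_5.

Type A_{5}, Milnor number mu = 5.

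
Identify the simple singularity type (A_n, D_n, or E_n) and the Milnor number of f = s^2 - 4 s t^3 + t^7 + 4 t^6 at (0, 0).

Type A_6, Milnor number mu = 6.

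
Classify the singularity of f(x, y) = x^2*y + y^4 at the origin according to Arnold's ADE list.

The Hessian of f at 0 has rank 0. Corank 2; j^3 = x^2*y has shape L^2 M (L != M), so D-series; mu = 5 gives D_5.

D_5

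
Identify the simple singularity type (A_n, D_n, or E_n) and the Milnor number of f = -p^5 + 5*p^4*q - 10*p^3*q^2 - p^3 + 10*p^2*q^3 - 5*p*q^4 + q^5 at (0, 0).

The Hessian of f at 0 has rank 0. Corank 2; j^3 = -p^3 is a perfect cube, so E-series; the 5-jet and mu = 8 give E_8.

Type E_8, Milnor number mu = 8.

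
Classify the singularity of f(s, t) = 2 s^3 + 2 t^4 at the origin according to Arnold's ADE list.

E6

The Hessian of f at 0 has rank 0. Corank 2; j^3 = 2*s^3 is a perfect cube, so E-series; the 4-jet and mu = 6 give E_6.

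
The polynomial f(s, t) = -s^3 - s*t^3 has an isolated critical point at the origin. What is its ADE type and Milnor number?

The Hessian of f at 0 has rank 0. Corank 2; j^3 = -s^3 is a perfect cube, so E-series; the 4-jet and mu = 7 give E_7.

Type E_7, Milnor number mu = 7.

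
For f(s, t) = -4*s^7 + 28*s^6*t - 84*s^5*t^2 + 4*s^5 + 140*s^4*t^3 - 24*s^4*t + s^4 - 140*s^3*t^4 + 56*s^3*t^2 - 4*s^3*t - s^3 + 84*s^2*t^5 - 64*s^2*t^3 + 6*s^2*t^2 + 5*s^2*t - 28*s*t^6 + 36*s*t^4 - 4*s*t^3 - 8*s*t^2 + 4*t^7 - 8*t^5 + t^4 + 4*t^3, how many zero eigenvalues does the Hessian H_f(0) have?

Hessian at 0 has rank 0.

2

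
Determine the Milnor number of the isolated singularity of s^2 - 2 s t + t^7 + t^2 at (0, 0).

6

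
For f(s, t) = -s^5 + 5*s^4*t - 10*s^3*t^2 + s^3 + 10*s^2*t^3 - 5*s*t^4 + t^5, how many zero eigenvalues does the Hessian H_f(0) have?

2

Hessian at 0 has rank 0.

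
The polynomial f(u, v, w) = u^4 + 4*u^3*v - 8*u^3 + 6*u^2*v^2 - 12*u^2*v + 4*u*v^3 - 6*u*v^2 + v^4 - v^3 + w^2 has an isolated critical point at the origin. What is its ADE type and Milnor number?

The Hessian of f at 0 is [[0, 0, 0], [0, 0, 0], [0, 0, 2]] with rank 1, so corank 2. A Groebner basis of the Jacobian ideal J(f) in C{u,v,w} is {v^4, u*v^2 + 2*v^3/3, u^2 + u*v + v^2/4, w}; counting standard monomials gives mu = 6. Corank 2; j^3 = -(2*u + v)^3 is a perfect cube, so E-series; the 4-jet and mu = 6 give E_6.

Type E_6, Milnor number mu = 6.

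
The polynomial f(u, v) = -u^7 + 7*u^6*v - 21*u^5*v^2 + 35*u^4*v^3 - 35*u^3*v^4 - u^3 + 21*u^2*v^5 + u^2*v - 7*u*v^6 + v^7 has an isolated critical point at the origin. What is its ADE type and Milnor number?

Type D_{8}, Milnor number mu = 8.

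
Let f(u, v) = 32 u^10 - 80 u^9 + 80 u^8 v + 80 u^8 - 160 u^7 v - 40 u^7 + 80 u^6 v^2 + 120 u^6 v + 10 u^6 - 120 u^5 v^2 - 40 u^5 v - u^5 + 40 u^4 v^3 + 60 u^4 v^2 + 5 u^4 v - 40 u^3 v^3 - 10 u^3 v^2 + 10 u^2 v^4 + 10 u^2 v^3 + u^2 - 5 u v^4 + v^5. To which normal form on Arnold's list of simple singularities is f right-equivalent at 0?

A4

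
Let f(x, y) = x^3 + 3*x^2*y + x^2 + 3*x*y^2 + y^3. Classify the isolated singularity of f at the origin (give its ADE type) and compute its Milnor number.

Type A2, Milnor number mu = 2.

The Hessian of f at 0 has rank 1. Corank 1: A-series; mu = 2 gives A_2.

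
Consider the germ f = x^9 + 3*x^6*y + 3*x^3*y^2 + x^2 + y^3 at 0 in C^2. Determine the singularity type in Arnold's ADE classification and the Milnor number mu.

The Hessian of f at 0 has rank 1. Corank 1: A-series; mu = 2 gives A_2.

Type A2, Milnor number mu = 2.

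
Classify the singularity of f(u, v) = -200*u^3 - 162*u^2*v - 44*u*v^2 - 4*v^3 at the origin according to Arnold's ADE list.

The Hessian of f at 0 has rank 0. Corank 2; j^3 = -2*(4*u + v)*(25*u^2 + 14*u*v + 2*v^2) splits into three distinct lines over C (the quadratic factor has nonzero discriminant), so D_4.

D_{4}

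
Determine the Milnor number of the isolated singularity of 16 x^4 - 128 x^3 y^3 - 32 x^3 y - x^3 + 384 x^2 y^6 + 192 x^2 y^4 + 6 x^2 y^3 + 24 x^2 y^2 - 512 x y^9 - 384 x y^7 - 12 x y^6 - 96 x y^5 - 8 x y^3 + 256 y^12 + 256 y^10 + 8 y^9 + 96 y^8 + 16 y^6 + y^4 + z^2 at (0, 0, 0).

The Hessian of f at 0 has rank 1. Corank 2; j^3 = -x^3 is a perfect cube, so E-series; the 4-jet and mu = 6 give E_6.

6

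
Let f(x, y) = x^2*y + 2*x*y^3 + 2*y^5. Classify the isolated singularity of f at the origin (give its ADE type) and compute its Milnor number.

Type D_{6}, Milnor number mu = 6.

The Hessian of f at 0 has rank 0. Corank 2; j^3 = x^2*y has shape L^2 M (L != M), so D-series; mu = 6 gives D_6.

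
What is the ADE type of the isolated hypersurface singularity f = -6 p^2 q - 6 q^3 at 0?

D_4

The Hessian of f at 0 has rank 0. Corank 2; j^3 = -6*q*(p^2 + q^2) splits into three distinct lines over C (the quadratic factor has nonzero discriminant), so D_4.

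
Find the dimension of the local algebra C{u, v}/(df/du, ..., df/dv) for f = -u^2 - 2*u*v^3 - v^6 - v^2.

1

The Hessian of f at 0 has rank 2. Corank 0: nondegenerate Morse point, so A_1.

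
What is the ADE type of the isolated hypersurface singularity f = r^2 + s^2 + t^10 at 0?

A9

The Hessian of f at 0 is [[2, 0, 0], [0, 0, 0], [0, 0, 2]] with rank 2, so corank 1. A Groebner basis of the Jacobian ideal J(f) in C{s,t,r} is {t^9, s, r}; counting standard monomials gives mu = 9. Corank 1: A-series; mu = 9 gives A_9.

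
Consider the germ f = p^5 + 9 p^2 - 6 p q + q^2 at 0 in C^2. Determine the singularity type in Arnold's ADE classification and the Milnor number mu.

Type A4, Milnor number mu = 4.

The Hessian of f at 0 has rank 1. Corank 1: A-series; mu = 4 gives A_4.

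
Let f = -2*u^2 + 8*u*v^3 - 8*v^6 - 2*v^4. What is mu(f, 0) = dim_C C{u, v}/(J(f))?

3

The Hessian of f at 0 is [[-4, 0], [0, 0]] with rank 1, so corank 1. A Groebner basis of the Jacobian ideal J(f) in C{u,v} is {v^3, u}; counting standard monomials gives mu = 3. Corank 1: A-series; mu = 3 gives A_3.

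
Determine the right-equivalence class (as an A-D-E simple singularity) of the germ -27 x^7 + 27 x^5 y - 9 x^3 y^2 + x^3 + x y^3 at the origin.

E7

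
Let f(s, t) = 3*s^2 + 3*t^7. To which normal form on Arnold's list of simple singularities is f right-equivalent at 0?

A6

The Hessian of f at 0 has rank 1. Corank 1: A-series; mu = 6 gives A_6.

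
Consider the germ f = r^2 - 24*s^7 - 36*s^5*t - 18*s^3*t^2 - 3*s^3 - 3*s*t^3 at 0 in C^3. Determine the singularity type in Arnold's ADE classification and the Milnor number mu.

The Hessian of f at 0 is [[0, 0, 0], [0, 0, 0], [0, 0, 2]] with rank 1, so corank 2. A Groebner basis of the Jacobian ideal J(f) in C{s,t,r} is {s^3, s*t^2, 3*s^2 + t^3, r}; counting standard monomials gives mu = 7. Corank 2; j^3 = -3*s^3 is a perfect cube, so E-series; the 4-jet and mu = 7 give E_7.

Type E7, Milnor number mu = 7.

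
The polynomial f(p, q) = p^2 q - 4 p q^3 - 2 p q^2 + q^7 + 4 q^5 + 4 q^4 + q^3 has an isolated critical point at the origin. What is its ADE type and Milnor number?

The Hessian of f at 0 is [[0, 0], [0, 0]] with rank 0, so corank 2. A Groebner basis of the Jacobian ideal J(f) in C{p,q} is {p^2*q^2 - p^2*q + 4*p^2/7 + 5*p*q^2/14 - 23*p*q/28 + q^2/4, p^3 - 3*p^2*q + 8*p^2/7 + 5*p*q^2/7 - 23*p*q/14 + q^2/2, -p*q/2 + q^3 + q^2/2}; counting standard monomials gives mu = 8. Corank 2; j^3 = q*(p - q)^2 has shape L^2 M (L != M), so D-series; mu = 8 gives D_8.

Type D_8, Milnor number mu = 8.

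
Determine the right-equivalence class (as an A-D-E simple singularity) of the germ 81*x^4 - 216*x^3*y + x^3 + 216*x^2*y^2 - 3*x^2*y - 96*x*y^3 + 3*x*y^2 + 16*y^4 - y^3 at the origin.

The Hessian of f at 0 has rank 0. Corank 2; j^3 = (x - y)^3 is a perfect cube, so E-series; the 4-jet and mu = 6 give E_6.

E_{6}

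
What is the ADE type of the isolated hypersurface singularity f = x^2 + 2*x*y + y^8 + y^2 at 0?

The Hessian of f at 0 has rank 1. Corank 1: A-series; mu = 7 gives A_7.

A7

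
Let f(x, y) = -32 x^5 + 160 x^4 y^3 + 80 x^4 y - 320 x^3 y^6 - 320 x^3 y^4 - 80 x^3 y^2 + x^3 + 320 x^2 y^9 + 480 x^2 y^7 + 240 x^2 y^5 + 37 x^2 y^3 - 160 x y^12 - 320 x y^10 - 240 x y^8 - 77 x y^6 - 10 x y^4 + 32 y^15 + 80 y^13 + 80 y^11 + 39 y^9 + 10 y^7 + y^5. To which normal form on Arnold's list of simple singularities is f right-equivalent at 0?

E_{8}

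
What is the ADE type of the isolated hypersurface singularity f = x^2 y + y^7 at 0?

D8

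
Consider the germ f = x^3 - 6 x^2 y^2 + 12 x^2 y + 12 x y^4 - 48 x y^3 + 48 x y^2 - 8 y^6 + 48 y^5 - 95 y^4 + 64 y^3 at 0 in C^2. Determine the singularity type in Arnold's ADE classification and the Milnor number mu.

Type E_6, Milnor number mu = 6.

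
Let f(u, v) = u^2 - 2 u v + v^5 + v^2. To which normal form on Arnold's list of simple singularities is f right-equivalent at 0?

A4

The Hessian of f at 0 is [[2, -2], [-2, 2]] with rank 1, so corank 1. A Groebner basis of the Jacobian ideal J(f) in C{u,v} is {v^4, u - v}; counting standard monomials gives mu = 4. Corank 1: A-series; mu = 4 gives A_4.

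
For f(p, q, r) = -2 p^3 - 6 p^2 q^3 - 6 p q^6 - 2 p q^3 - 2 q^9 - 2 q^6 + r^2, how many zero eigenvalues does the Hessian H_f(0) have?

2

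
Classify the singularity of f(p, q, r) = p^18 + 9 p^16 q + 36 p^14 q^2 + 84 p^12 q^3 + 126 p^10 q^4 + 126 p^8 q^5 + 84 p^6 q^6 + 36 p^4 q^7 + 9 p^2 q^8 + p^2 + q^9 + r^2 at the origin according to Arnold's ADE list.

A_{8}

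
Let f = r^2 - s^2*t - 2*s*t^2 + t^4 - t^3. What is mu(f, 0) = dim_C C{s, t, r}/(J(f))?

The Hessian of f at 0 has rank 1. Corank 2; j^3 = -t*(s + t)^2 has shape L^2 M (L != M), so D-series; mu = 5 gives D_5.

5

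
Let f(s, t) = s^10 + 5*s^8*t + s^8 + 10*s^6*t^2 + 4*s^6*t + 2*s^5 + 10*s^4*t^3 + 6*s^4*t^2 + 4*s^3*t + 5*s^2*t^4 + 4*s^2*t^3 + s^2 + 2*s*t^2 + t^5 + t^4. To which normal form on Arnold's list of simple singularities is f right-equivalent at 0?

A4

The Hessian of f at 0 is [[2, 0], [0, 0]] with rank 1, so corank 1. A Groebner basis of the Jacobian ideal J(f) in C{s,t} is {s^2, s + t^2}; counting standard monomials gives mu = 4. Corank 1: A-series; mu = 4 gives A_4.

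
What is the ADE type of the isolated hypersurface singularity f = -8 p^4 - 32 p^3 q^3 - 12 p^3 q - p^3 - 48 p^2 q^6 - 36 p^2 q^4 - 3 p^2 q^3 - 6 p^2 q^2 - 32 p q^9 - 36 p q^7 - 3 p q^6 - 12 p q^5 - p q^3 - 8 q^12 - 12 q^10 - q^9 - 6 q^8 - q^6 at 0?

E_{7}

The Hessian of f at 0 has rank 0. Corank 2; j^3 = -p^3 is a perfect cube, so E-series; the 4-jet and mu = 7 give E_7.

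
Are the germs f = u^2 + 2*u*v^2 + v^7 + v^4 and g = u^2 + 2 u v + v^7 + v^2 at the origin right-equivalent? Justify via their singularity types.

Yes.

The Hessian of f at 0 is [[2, 0], [0, 0]] with rank 1, so corank 1. A Groebner basis of the Jacobian ideal J(f) in C{u,v} is {u^3, u + v^2}; counting standard monomials gives mu = 6. Corank 1: A-series; mu = 6 gives A_6. The Hessian of g at 0 is [[2, 2], [2, 2]] with rank 1, so corank 1. A Groebner basis of the Jacobian ideal J(g) in C{u,v} is {v^6, u + v}; counting standard monomials gives mu = 6. Corank 1: A-series; mu = 6 gives A_6. Both have type A_6, hence right-equivalent.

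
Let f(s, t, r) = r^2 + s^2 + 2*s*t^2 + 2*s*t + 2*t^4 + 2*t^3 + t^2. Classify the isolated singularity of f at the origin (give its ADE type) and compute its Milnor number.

Type A_{3}, Milnor number mu = 3.

The Hessian of f at 0 is [[2, 2, 0], [2, 2, 0], [0, 0, 2]] with rank 2, so corank 1. A Groebner basis of the Jacobian ideal J(f) in C{s,t,r} is {s^2 + s + t, s*t - s - t, s + t^2 + t, r}; counting standard monomials gives mu = 3. Corank 1: A-series; mu = 3 gives A_3.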